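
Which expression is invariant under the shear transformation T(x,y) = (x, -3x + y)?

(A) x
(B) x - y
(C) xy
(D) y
A

Under the shear T(x,y) = (x, -3x + y):
Substitute the transformed coordinates into each option and compare with the original:
(A) x  ->  (x) = x   [equals x: invariant]
(B) x - y  ->  (x) - (-3x + y) = 4x - y   [differs from x - y: not invariant]
(C) xy  ->  (x)(-3x + y) = -3x^2 + xy   [differs from xy: not invariant]
(D) y  ->  (-3x + y) = -3x + y   [differs from y: not invariant]

Only option (A), x, is unchanged by the transformation.
A vertical shear moves points parallel to the y-axis, so the x-coordinate (and any function of x alone) is unchanged.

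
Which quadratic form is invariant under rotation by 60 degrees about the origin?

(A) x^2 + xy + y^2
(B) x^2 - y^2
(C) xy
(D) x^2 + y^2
D

Rotation by 60 degrees sends (x, y) to (x/2 - sqrt(3)y/2, sqrt(3)x/2 + y/2).
Substitute the transformed coordinates into each option and compare with the original:
(A) x^2 + xy + y^2  ->  (x/2 - sqrt(3)y/2)^2 + (x/2 - sqrt(3)y/2)(sqrt(3)x/2 + y/2) + (sqrt(3)x/2 + y/2)^2 = sqrt(3)x^2/4 + x^2 - xy/2 - sqrt(3)y^2/4 + y^2   [differs from x^2 + xy + y^2: not invariant]
(B) x^2 - y^2  ->  (x/2 - sqrt(3)y/2)^2 - (sqrt(3)x/2 + y/2)^2 = -x^2/2 - sqrt(3)xy + y^2/2   [differs from x^2 - y^2: not invariant]
(C) xy  ->  (x/2 - sqrt(3)y/2)(sqrt(3)x/2 + y/2) = sqrt(3)x^2/4 - xy/2 - sqrt(3)y^2/4   [differs from xy: not invariant]
(D) x^2 + y^2  ->  (x/2 - sqrt(3)y/2)^2 + (sqrt(3)x/2 + y/2)^2 = x^2 + y^2   [equals x^2 + y^2: invariant]

Only option (D), x^2 + y^2, is unchanged by the transformation.
x^2 + y^2 is the squared distance from the origin, which rotations preserve.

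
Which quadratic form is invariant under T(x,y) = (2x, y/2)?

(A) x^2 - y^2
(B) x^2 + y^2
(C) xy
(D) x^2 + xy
C

T multiplies x by 2 and divides y by 2.
Substitute the transformed coordinates into each option and compare with the original:
(A) x^2 - y^2  ->  (2x)^2 - (y/2)^2 = 4x^2 - y^2/4   [differs from x^2 - y^2: not invariant]
(B) x^2 + y^2  ->  (2x)^2 + (y/2)^2 = 4x^2 + y^2/4   [differs from x^2 + y^2: not invariant]
(C) xy  ->  (2x)(y/2) = xy   [equals xy: invariant]
(D) x^2 + xy  ->  (2x)^2 + (2x)(y/2) = 4x^2 + xy   [differs from x^2 + xy: not invariant]

Only option (C), xy, is unchanged by the transformation.
The factors 2 and 1/2 cancel only in the pure product xy.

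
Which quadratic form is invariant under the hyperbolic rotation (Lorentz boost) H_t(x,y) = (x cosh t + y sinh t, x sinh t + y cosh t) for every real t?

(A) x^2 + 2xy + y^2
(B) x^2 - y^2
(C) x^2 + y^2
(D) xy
B

Write x' = x cosh t + y sinh t, y' = x sinh t + y cosh t and substitute into each option:
(A) x^2 + 2xy + y^2: (x' + y')^2 with x' + y' = (x + y)(cosh t + sinh t) = (x + y)e^t, so it becomes (x + y)^2 e^(2t)   [not invariant for t != 0]
(B) x^2 - y^2: (x cosh t + y sinh t)^2 - (x sinh t + y cosh t)^2 = x^2(cosh^2 t - sinh^2 t) + 2xy(cosh t sinh t - sinh t cosh t) + y^2(sinh^2 t - cosh^2 t) = x^2 - y^2   [invariant, using cosh^2 t - sinh^2 t = 1]
(C) x^2 + y^2: (x cosh t + y sinh t)^2 + (x sinh t + y cosh t)^2 = (x^2 + y^2)(cosh^2 t + sinh^2 t) + 4xy sinh t cosh t = (x^2 + y^2) cosh 2t + 2xy sinh 2t   [not invariant for t != 0]
(D) xy: (x cosh t + y sinh t)(x sinh t + y cosh t) = xy(cosh^2 t + sinh^2 t) + (x^2 + y^2) sinh t cosh t = xy cosh 2t + (x^2 + y^2)(sinh 2t)/2   [not invariant for t != 0]

Only (B) x^2 - y^2 is unchanged; it is the Minkowski form preserved by Lorentz boosts, just as x^2 + y^2 is preserved by ordinary rotations.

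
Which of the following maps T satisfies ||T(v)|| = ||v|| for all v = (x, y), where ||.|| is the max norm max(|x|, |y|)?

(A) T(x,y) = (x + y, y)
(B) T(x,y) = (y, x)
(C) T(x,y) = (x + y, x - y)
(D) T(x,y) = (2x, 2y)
B

A transformation preserves a norm if ||T(v)|| = ||v|| for every v; a single vector where the norm changes rules an option out.

(A) T(x,y) = (x + y, y): v = (1, 1) has norm max(|1|, |1|) = 1, but T(v) = (2, 1) has norm 2 -- not preserved.
(B) T(x,y) = (y, x): preserves the norm -- it only permutes the coordinates and/or flips signs, which leaves max(|x|, |y|) unchanged.
(C) T(x,y) = (x + y, x - y): v = (1, 1) has norm max(|1|, |1|) = 1, but T(v) = (2, 0) has norm 2 -- not preserved.
(D) T(x,y) = (2x, 2y): v = (1, 0) has norm max(|1|, |0|) = 1, but T(v) = (2, 0) has norm 2 -- not preserved.

Therefore the answer is (B).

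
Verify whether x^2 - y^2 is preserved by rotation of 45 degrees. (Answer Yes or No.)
No

Applying rotation by 45 degrees: x' = x*cos(45 degrees) - y*sin(45 degrees) = sqrt(2)x/2 - sqrt(2)y/2, y' = x*sin(45 degrees) + y*cos(45 degrees) = sqrt(2)x/2 + sqrt(2)y/2

Substituting into x^2 - y^2:
(sqrt(2)x/2 - sqrt(2)y/2)^2 - (sqrt(2)x/2 + sqrt(2)y/2)^2
= -2xy

This differs from the original expression x^2 - y^2, so it is NOT invariant.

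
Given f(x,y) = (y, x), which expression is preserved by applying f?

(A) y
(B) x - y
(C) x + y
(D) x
C

For f(x,y) = (y, x):
After applying f: x' = y, y' = x. So x' + y' = y + x = x + y.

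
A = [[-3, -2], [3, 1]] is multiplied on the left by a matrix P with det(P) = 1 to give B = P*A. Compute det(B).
3

By the multiplicative property of determinants, det(B) = det(P*A) = det(P) * det(A) = det(A),
so the determinant is invariant under multiplication by any determinant-1 matrix; we just need det(A).

det(A) = (-3)(1) - (-2)(3) = -3 - (-6) = 3

Therefore det(B) = 1 * 3 = 3.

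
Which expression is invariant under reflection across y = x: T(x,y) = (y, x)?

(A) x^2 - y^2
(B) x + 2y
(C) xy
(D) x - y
C

The map is reflection across y = x: T(x,y) = (y, x).
Substitute the transformed coordinates into each option and compare with the original:
(A) x^2 - y^2  ->  (y)^2 - (x)^2 = -x^2 + y^2   [differs from x^2 - y^2: not invariant]
(B) x + 2y  ->  (y) + 2(x) = 2x + y   [differs from x + 2y: not invariant]
(C) xy  ->  (y)(x) = xy   [equals xy: invariant]
(D) x - y  ->  (y) - (x) = -x + y   [differs from x - y: not invariant]

Only option (C), xy, is unchanged by the transformation.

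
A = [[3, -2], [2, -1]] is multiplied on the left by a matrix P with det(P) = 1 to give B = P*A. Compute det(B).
1

By the multiplicative property of determinants, det(B) = det(P*A) = det(P) * det(A) = det(A),
so the determinant is invariant under multiplication by any determinant-1 matrix; we just need det(A).

det(A) = (3)(-1) - (-2)(2) = -3 - (-4) = 1

Therefore det(B) = 1 * 1 = 1.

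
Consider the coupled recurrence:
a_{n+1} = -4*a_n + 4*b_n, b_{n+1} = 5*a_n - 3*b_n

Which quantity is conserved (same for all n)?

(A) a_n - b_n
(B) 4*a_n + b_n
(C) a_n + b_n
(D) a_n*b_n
C

Replace a_n by a_{n+1} = -4*a_n + 4*b_n and b_n by b_{n+1} = 5*a_n - 3*b_n in each option and simplify:
(A) a_n - b_n  ->  (-4*a_n + 4*b_n) - (5*a_n - 3*b_n) = -9*a_n + 7*b_n   [not conserved]
(B) 4*a_n + b_n  ->  4*(-4*a_n + 4*b_n) + (5*a_n - 3*b_n) = -11*a_n + 13*b_n   [not conserved]
(C) a_n + b_n  ->  (-4*a_n + 4*b_n) + (5*a_n - 3*b_n) = a_n + b_n   [conserved]
(D) a_n*b_n  ->  (-4*a_n + 4*b_n)*(5*a_n - 3*b_n) = -20*a_n^2 + 32*a_n*b_n - 12*b_n^2   [not conserved]

Only (C) a_n + b_n returns to itself after one step, so it is the conserved quantity.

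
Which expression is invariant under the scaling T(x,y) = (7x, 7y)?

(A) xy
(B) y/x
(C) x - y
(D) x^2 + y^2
B

Under the uniform scaling T(x,y) = (7x, 7y):
Substitute the transformed coordinates into each option and compare with the original:
(A) xy  ->  (7x)(7y) = 49xy   [differs from xy: not invariant]
(B) y/x  ->  (7y)/(7x) = y/x   [equals y/x: invariant]
(C) x - y  ->  (7x) - (7y) = 7x - 7y   [differs from x - y: not invariant]
(D) x^2 + y^2  ->  (7x)^2 + (7y)^2 = 49x^2 + 49y^2   [differs from x^2 + y^2: not invariant]

Only option (B), y/x, is unchanged by the transformation.
The common factor 7 cancels in a ratio of coordinates, while sums, products and sums of squares pick up factors of 7 or 49.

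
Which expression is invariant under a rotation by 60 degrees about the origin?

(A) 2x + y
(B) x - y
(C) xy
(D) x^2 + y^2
D

A rotation by 60 degrees sends (x, y) to (x/2 - sqrt(3)y/2, sqrt(3)x/2 + y/2).
Substitute the transformed coordinates into each option and compare with the original:
(A) 2x + y  ->  2(x/2 - sqrt(3)y/2) + (sqrt(3)x/2 + y/2) = sqrt(3)x/2 + x - sqrt(3)y + y/2   [differs from 2x + y: not invariant]
(B) x - y  ->  (x/2 - sqrt(3)y/2) - (sqrt(3)x/2 + y/2) = -sqrt(3)x/2 + x/2 - sqrt(3)y/2 - y/2   [differs from x - y: not invariant]
(C) xy  ->  (x/2 - sqrt(3)y/2)(sqrt(3)x/2 + y/2) = sqrt(3)x^2/4 - xy/2 - sqrt(3)y^2/4   [differs from xy: not invariant]
(D) x^2 + y^2  ->  (x/2 - sqrt(3)y/2)^2 + (sqrt(3)x/2 + y/2)^2 = x^2 + y^2   [equals x^2 + y^2: invariant]

Only option (D), x^2 + y^2, is unchanged by the transformation.
Geometrically, x^2 + y^2 is the squared distance from the origin, which every rotation about the origin preserves.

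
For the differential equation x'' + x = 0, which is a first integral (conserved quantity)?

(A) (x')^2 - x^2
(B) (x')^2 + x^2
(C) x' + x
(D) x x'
B

A first integral I satisfies dI/dt = 0 along every solution. Differentiate each option and use the equation of motion:
(A) d/dt[(x')^2 - x^2] = 2x'x'' - 2x x' = -4x x', not identically 0
(B) d/dt[(x')^2 + x^2] = 2x'x'' + 2x x' = 2x'(-x) + 2x x' = 0
(C) d/dt[x' + x] = x'' + x' = -x + x', not identically 0
(D) d/dt[x x'] = (x')^2 + x x'' = (x')^2 - x^2, not identically 0

Only (B) has zero time-derivative. So the energy-like quantity (x')^2 + x^2 is the first integral.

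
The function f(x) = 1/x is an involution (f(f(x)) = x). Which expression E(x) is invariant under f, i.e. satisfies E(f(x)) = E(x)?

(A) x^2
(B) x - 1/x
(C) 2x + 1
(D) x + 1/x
D

Replace x by f(x) = 1/x in each option and simplify. As a quick numerical cross-check, also compare E(4) with E(f(4)) = E(1/4).

(A) x^2  ->  (1/x)^2 = x^(-2); check: E(4) = 16 but E(1/4) = 1/16.   [not invariant]
(B) x - 1/x  ->  (1/x) - 1/(1/x) = -x + 1/x; check: E(4) = 15/4 but E(1/4) = -15/4.   [not invariant]
(C) 2x + 1  ->  2(1/x) + 1 = (x + 2)/x; check: E(4) = 9 but E(1/4) = 3/2.   [not invariant]
(D) x + 1/x  ->  (1/x) + 1/(1/x), which simplifies back to x + 1/x; check: E(4) = 17/4, E(1/4) = 17/4.   [invariant]

Only (D) is unchanged. E is symmetric under swapping x with f(x) = 1/x, which is exactly what an involution does.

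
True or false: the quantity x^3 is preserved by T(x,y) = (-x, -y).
False

Substitute T(x,y) = (-x, -y) into the expression and compare with the original.

Original: x^3
After applying T: (-x)^3 = -x^3

This differs from the original x^3 (difference: -2x^3), so the expression is NOT invariant.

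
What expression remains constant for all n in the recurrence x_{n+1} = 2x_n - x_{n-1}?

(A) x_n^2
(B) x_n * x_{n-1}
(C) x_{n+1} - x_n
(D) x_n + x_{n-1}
C

For the recurrence x_{n+1} = 2x_n - x_{n-1}:

If x_{n+1} = 2x_n - x_{n-1}, then:
x_{n+1} - x_n = x_n - x_{n-1}
The first difference is constant throughout the sequence.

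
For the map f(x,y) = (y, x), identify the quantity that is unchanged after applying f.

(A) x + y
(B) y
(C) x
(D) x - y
A

For f(x,y) = (y, x):
After applying f: x' = y, y' = x. So x' + y' = y + x = x + y.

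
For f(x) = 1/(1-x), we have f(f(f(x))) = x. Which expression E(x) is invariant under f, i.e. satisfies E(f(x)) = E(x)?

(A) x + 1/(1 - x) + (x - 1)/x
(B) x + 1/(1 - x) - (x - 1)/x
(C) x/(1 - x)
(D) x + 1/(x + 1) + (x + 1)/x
A

Replace x by f(x) = 1/(1 - x) in each option and simplify. As a quick numerical cross-check, also compare E(5) with E(f(5)) = E(-1/4).

(A) x + 1/(1 - x) + (x - 1)/x  ->  (1/(1 - x)) + 1/(1 - (1/(1 - x))) + ((1/(1 - x)) - 1)/(1/(1 - x)), which simplifies back to x + 1/(1 - x) + (x - 1)/x; check: E(5) = 111/20, E(-1/4) = 111/20.   [invariant]
(B) x + 1/(1 - x) - (x - 1)/x  ->  (1/(1 - x)) + 1/(1 - (1/(1 - x))) - ((1/(1 - x)) - 1)/(1/(1 - x)) = (x^2(1 - x) - x + (x - 1)^2)/(x(x - 1)); check: E(5) = 79/20 but E(-1/4) = -89/20.   [not invariant]
(C) x/(1 - x)  ->  (1/(1 - x))/(1 - (1/(1 - x))) = -1/x; check: E(5) = -5/4 but E(-1/4) = -1/5.   [not invariant]
(D) x + 1/(x + 1) + (x + 1)/x  ->  (1/(1 - x)) + 1/((1/(1 - x)) + 1) + ((1/(1 - x)) + 1)/(1/(1 - x)) = (-x^3 + 6x^2 - 11x + 7)/(x^2 - 3x + 2); check: E(5) = 191/30 but E(-1/4) = -23/12.   [not invariant]

Only (A) is unchanged. Indeed f(f(x)) = 1/(1 - 1/(1-x)) = (1-x)/(-x) = (x-1)/x, so E(x) = x + f(x) + f(f(x)) is the sum over the whole 3-cycle; applying f just permutes the three terms cyclically (x -> f(x) -> f(f(x)) -> x), leaving the sum unchanged.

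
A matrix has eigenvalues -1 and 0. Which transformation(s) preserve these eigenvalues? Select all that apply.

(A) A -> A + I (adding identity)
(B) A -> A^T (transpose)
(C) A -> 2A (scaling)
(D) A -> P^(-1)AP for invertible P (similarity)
B and D

Eigenvalues are preserved by:
1. Similarity transformations: A -> P^(-1)AP (same characteristic polynomial)
2. Transpose: A^T has the same eigenvalues as A

Eigenvalues are NOT preserved by:
- Adding identity: eigenvalues become -1+1, 0+1
- Scaling: eigenvalues become -2, 0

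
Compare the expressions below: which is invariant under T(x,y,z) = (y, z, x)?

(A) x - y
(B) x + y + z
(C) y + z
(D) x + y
B

Apply T(x,y,z) = (y, z, x) to each option, i.e. replace (x, y, z) by the transformed coordinates.
Substitute the transformed coordinates into each option and compare with the original:
(A) x - y  ->  (y) - (z) = y - z   [differs from x - y: not invariant]
(B) x + y + z  ->  (y) + (z) + (x) = x + y + z   [equals x + y + z: invariant]
(C) y + z  ->  (z) + (x) = x + z   [differs from y + z: not invariant]
(D) x + y  ->  (y) + (z) = y + z   [differs from x + y: not invariant]

Only option (B), x + y + z, is unchanged by the transformation.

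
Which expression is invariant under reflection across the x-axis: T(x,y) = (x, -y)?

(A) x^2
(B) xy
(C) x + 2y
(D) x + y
A

The map is reflection across the x-axis: T(x,y) = (x, -y).
Substitute the transformed coordinates into each option and compare with the original:
(A) x^2  ->  (x)^2 = x^2   [equals x^2: invariant]
(B) xy  ->  (x)(-y) = -xy   [differs from xy: not invariant]
(C) x + 2y  ->  (x) + 2(-y) = x - 2y   [differs from x + 2y: not invariant]
(D) x + y  ->  (x) + (-y) = x - y   [differs from x + y: not invariant]

Only option (A), x^2, is unchanged by the transformation.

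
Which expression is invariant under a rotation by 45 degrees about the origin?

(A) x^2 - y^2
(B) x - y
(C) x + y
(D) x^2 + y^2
D

A rotation by 45 degrees sends (x, y) to (sqrt(2)x/2 - sqrt(2)y/2, sqrt(2)x/2 + sqrt(2)y/2).
Substitute the transformed coordinates into each option and compare with the original:
(A) x^2 - y^2  ->  (sqrt(2)x/2 - sqrt(2)y/2)^2 - (sqrt(2)x/2 + sqrt(2)y/2)^2 = -2xy   [differs from x^2 - y^2: not invariant]
(B) x - y  ->  (sqrt(2)x/2 - sqrt(2)y/2) - (sqrt(2)x/2 + sqrt(2)y/2) = -sqrt(2)y   [differs from x - y: not invariant]
(C) x + y  ->  (sqrt(2)x/2 - sqrt(2)y/2) + (sqrt(2)x/2 + sqrt(2)y/2) = sqrt(2)x   [differs from x + y: not invariant]
(D) x^2 + y^2  ->  (sqrt(2)x/2 - sqrt(2)y/2)^2 + (sqrt(2)x/2 + sqrt(2)y/2)^2 = x^2 + y^2   [equals x^2 + y^2: invariant]

Only option (D), x^2 + y^2, is unchanged by the transformation.
Geometrically, x^2 + y^2 is the squared distance from the origin, which every rotation about the origin preserves.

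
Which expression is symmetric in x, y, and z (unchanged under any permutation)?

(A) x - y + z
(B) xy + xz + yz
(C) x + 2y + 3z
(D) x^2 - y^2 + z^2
B

A symmetric expression is unchanged when the variables are permuted; here the transformation to test is the swap (x, y) -> (y, x).
A symmetric expression must survive every permutation; the single swap x <-> y already eliminates the distractors, and the keyed expression is also unchanged by x <-> z and y <-> z (each variable enters it in exactly the same way).
Substitute the transformed coordinates into each option and compare with the original:
(A) x - y + z  ->  (y) - (x) + z = -x + y + z   [differs from x - y + z: not invariant]
(B) xy + xz + yz  ->  (y)(x) + (y)z + (x)z = xy + xz + yz   [equals xy + xz + yz: invariant]
(C) x + 2y + 3z  ->  (y) + 2(x) + 3z = 2x + y + 3z   [differs from x + 2y + 3z: not invariant]
(D) x^2 - y^2 + z^2  ->  (y)^2 - (x)^2 + z^2 = -x^2 + y^2 + z^2   [differs from x^2 - y^2 + z^2: not invariant]

Only option (B), xy + xz + yz, is unchanged by the transformation.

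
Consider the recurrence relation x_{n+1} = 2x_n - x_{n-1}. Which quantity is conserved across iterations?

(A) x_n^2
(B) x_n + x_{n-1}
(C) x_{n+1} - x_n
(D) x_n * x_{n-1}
C

For the recurrence x_{n+1} = 2x_n - x_{n-1}:

If x_{n+1} = 2x_n - x_{n-1}, then:
x_{n+1} - x_n = x_n - x_{n-1}
The first difference is constant throughout the sequence.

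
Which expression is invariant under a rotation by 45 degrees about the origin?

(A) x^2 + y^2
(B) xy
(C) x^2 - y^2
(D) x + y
A

A rotation by 45 degrees sends (x, y) to (sqrt(2)x/2 - sqrt(2)y/2, sqrt(2)x/2 + sqrt(2)y/2).
Substitute the transformed coordinates into each option and compare with the original:
(A) x^2 + y^2  ->  (sqrt(2)x/2 - sqrt(2)y/2)^2 + (sqrt(2)x/2 + sqrt(2)y/2)^2 = x^2 + y^2   [equals x^2 + y^2: invariant]
(B) xy  ->  (sqrt(2)x/2 - sqrt(2)y/2)(sqrt(2)x/2 + sqrt(2)y/2) = x^2/2 - y^2/2   [differs from xy: not invariant]
(C) x^2 - y^2  ->  (sqrt(2)x/2 - sqrt(2)y/2)^2 - (sqrt(2)x/2 + sqrt(2)y/2)^2 = -2xy   [differs from x^2 - y^2: not invariant]
(D) x + y  ->  (sqrt(2)x/2 - sqrt(2)y/2) + (sqrt(2)x/2 + sqrt(2)y/2) = sqrt(2)x   [differs from x + y: not invariant]

Only option (A), x^2 + y^2, is unchanged by the transformation.
Geometrically, x^2 + y^2 is the squared distance from the origin, which every rotation about the origin preserves.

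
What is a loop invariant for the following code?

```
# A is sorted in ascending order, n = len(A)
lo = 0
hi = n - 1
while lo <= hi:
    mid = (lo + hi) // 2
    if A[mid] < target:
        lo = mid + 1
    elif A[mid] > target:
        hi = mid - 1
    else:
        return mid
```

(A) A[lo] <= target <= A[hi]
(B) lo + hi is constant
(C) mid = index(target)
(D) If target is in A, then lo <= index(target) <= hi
D

A loop invariant must hold before the first iteration and be re-established by every execution of the body.

(D) If target is in A, then lo <= index(target) <= hi: Before the loop [lo, hi] = [0, n-1] covers every index. When A[mid] < target, sortedness puts target strictly to the right of mid, so setting lo = mid + 1 keeps index(target) in [lo, hi]; symmetrically for hi = mid - 1. Hence 'if target is in A then lo <= index(target) <= hi' holds after every iteration, and when lo > hi it proves target is absent.

The other options fail:
(A) A[lo] <= target <= A[hi]: fails when target is not in A (e.g. target < A[0] already violates it before the loop), so it is not maintained in general.
(B) lo + hi is constant: each iteration moves exactly one of lo, hi, so lo + hi changes (e.g. 0 + (n-1) becomes (mid+1) + (n-1)).
(C) mid = index(target): mid is just the current probe; it equals index(target) only on the iteration that returns.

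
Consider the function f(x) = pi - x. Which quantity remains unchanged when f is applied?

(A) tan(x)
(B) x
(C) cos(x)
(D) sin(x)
D

For f(x) = pi - x:
sin(pi - x) = sin(x), so sine is invariant under this transformation.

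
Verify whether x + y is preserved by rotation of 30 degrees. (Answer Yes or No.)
No

Applying rotation by 30 degrees: x' = x*cos(30 degrees) - y*sin(30 degrees) = sqrt(3)x/2 - y/2, y' = x*sin(30 degrees) + y*cos(30 degrees) = x/2 + sqrt(3)y/2

Substituting into x + y:
(sqrt(3)x/2 - y/2) + (x/2 + sqrt(3)y/2)
= x/2 + sqrt(3)x/2 - y/2 + sqrt(3)y/2

This differs from the original expression x + y, so it is NOT invariant.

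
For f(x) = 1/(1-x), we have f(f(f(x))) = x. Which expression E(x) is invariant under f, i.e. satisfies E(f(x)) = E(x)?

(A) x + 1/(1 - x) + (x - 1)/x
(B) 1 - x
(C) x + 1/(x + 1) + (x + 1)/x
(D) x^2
A

Replace x by f(x) = 1/(1 - x) in each option and simplify. As a quick numerical cross-check, also compare E(4) with E(f(4)) = E(-1/3).

(A) x + 1/(1 - x) + (x - 1)/x  ->  (1/(1 - x)) + 1/(1 - (1/(1 - x))) + ((1/(1 - x)) - 1)/(1/(1 - x)), which simplifies back to x + 1/(1 - x) + (x - 1)/x; check: E(4) = 53/12, E(-1/3) = 53/12.   [invariant]
(B) 1 - x  ->  1 - (1/(1 - x)) = x/(x - 1); check: E(4) = -3 but E(-1/3) = 4/3.   [not invariant]
(C) x + 1/(x + 1) + (x + 1)/x  ->  (1/(1 - x)) + 1/((1/(1 - x)) + 1) + ((1/(1 - x)) + 1)/(1/(1 - x)) = (-x^3 + 6x^2 - 11x + 7)/(x^2 - 3x + 2); check: E(4) = 109/20 but E(-1/3) = -5/6.   [not invariant]
(D) x^2  ->  (1/(1 - x))^2 = (x - 1)^(-2); check: E(4) = 16 but E(-1/3) = 1/9.   [not invariant]

Only (A) is unchanged. Indeed f(f(x)) = 1/(1 - 1/(1-x)) = (1-x)/(-x) = (x-1)/x, so E(x) = x + f(x) + f(f(x)) is the sum over the whole 3-cycle; applying f just permutes the three terms cyclically (x -> f(x) -> f(f(x)) -> x), leaving the sum unchanged.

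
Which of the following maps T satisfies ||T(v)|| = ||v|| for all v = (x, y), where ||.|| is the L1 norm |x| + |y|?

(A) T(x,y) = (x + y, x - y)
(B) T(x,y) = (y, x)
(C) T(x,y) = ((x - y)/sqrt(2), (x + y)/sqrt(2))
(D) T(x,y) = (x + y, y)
B

A transformation preserves a norm if ||T(v)|| = ||v|| for every v; a single vector where the norm changes rules an option out.

(A) T(x,y) = (x + y, x - y): v = (1, 0) has norm |1| + |0| = 1, but T(v) = (1, 1) has norm 2 -- not preserved.
(B) T(x,y) = (y, x): preserves the norm -- it only permutes the coordinates and/or flips signs, which leaves |x| + |y| unchanged.
(C) T(x,y) = ((x - y)/sqrt(2), (x + y)/sqrt(2)): v = (1, 0) has norm |1| + |0| = 1, but T(v) = (sqrt(2)/2, sqrt(2)/2) has norm sqrt(2) -- not preserved.
(D) T(x,y) = (x + y, y): v = (0, 1) has norm |0| + |1| = 1, but T(v) = (1, 1) has norm 2 -- not preserved.

Therefore the answer is (B).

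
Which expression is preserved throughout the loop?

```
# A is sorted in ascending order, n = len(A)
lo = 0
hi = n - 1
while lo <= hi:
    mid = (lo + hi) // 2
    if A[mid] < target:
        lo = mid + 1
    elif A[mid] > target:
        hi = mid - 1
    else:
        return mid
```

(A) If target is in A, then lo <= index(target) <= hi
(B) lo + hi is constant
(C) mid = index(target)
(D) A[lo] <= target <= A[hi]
A

A loop invariant must hold before the first iteration and be re-established by every execution of the body.

(A) If target is in A, then lo <= index(target) <= hi: Before the loop [lo, hi] = [0, n-1] covers every index. When A[mid] < target, sortedness puts target strictly to the right of mid, so setting lo = mid + 1 keeps index(target) in [lo, hi]; symmetrically for hi = mid - 1. Hence 'if target is in A then lo <= index(target) <= hi' holds after every iteration, and when lo > hi it proves target is absent.

The other options fail:
(B) lo + hi is constant: each iteration moves exactly one of lo, hi, so lo + hi changes (e.g. 0 + (n-1) becomes (mid+1) + (n-1)).
(C) mid = index(target): mid is just the current probe; it equals index(target) only on the iteration that returns.
(D) A[lo] <= target <= A[hi]: fails when target is not in A (e.g. target < A[0] already violates it before the loop), so it is not maintained in general.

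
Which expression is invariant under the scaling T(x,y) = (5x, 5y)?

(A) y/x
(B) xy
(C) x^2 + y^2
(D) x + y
A

Under the uniform scaling T(x,y) = (5x, 5y):
Substitute the transformed coordinates into each option and compare with the original:
(A) y/x  ->  (5y)/(5x) = y/x   [equals y/x: invariant]
(B) xy  ->  (5x)(5y) = 25xy   [differs from xy: not invariant]
(C) x^2 + y^2  ->  (5x)^2 + (5y)^2 = 25x^2 + 25y^2   [differs from x^2 + y^2: not invariant]
(D) x + y  ->  (5x) + (5y) = 5x + 5y   [differs from x + y: not invariant]

Only option (A), y/x, is unchanged by the transformation.
The common factor 5 cancels in a ratio of coordinates, while sums, products and sums of squares pick up factors of 5 or 25.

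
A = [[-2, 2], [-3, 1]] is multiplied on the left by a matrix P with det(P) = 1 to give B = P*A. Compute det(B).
4

By the multiplicative property of determinants, det(B) = det(P*A) = det(P) * det(A) = det(A),
so the determinant is invariant under multiplication by any determinant-1 matrix; we just need det(A).

det(A) = (-2)(1) - (2)(-3) = -2 - (-6) = 4

Therefore det(B) = 1 * 4 = 4.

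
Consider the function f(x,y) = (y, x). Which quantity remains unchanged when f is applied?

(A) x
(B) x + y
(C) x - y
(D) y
B

For f(x,y) = (y, x):
After applying f: x' = y, y' = x. So x' + y' = y + x = x + y.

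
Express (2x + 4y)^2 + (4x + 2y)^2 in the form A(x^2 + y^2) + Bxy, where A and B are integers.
20(x^2 + y^2) + 32xy

Expanding: (2x + 4y)^2 = 4x^2 + 16xy + 16y^2
(4x + 2y)^2 = 16x^2 + 16xy + 4y^2
Sum = (4+16)(x^2+y^2) + 32xy = 20(x^2 + y^2) + 32xy
This is symmetric in x and y.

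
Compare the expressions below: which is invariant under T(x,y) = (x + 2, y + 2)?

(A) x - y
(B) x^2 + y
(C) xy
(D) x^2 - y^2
A

An expression E(x,y) is invariant under T if E(T(x,y)) = E(x,y). Here T(x,y) = (x + 2, y + 2).
Substitute the transformed coordinates into each option and compare with the original:
(A) x - y  ->  (x + 2) - (y + 2) = x - y   [equals x - y: invariant]
(B) x^2 + y  ->  (x + 2)^2 + (y + 2) = x^2 + 4x + y + 6   [differs from x^2 + y: not invariant]
(C) xy  ->  (x + 2)(y + 2) = xy + 2x + 2y + 4   [differs from xy: not invariant]
(D) x^2 - y^2  ->  (x + 2)^2 - (y + 2)^2 = x^2 + 4x - y^2 - 4y   [differs from x^2 - y^2: not invariant]

Only option (A), x - y, is unchanged by the transformation.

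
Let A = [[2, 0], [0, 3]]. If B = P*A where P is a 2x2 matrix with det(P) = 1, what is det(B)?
6

By the multiplicative property of determinants, det(B) = det(P*A) = det(P) * det(A) = det(A),
so the determinant is invariant under multiplication by any determinant-1 matrix; we just need det(A).

det(A) = (2)(3) - (0)(0) = 6 - 0 = 6

Therefore det(B) = 1 * 6 = 6.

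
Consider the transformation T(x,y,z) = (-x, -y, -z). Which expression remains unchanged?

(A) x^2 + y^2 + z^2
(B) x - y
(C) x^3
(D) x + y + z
A

Apply T(x,y,z) = (-x, -y, -z) to each option, i.e. replace (x, y, z) by the transformed coordinates.
Substitute the transformed coordinates into each option and compare with the original:
(A) x^2 + y^2 + z^2  ->  (-x)^2 + (-y)^2 + (-z)^2 = x^2 + y^2 + z^2   [equals x^2 + y^2 + z^2: invariant]
(B) x - y  ->  (-x) - (-y) = -x + y   [differs from x - y: not invariant]
(C) x^3  ->  (-x)^3 = -x^3   [differs from x^3: not invariant]
(D) x + y + z  ->  (-x) + (-y) + (-z) = -x - y - z   [differs from x + y + z: not invariant]

Only option (A), x^2 + y^2 + z^2, is unchanged by the transformation.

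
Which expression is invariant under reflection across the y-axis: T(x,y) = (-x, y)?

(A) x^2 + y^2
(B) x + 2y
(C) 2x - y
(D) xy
A

The map is reflection across the y-axis: T(x,y) = (-x, y).
Substitute the transformed coordinates into each option and compare with the original:
(A) x^2 + y^2  ->  (-x)^2 + (y)^2 = x^2 + y^2   [equals x^2 + y^2: invariant]
(B) x + 2y  ->  (-x) + 2(y) = -x + 2y   [differs from x + 2y: not invariant]
(C) 2x - y  ->  2(-x) - (y) = -2x - y   [differs from 2x - y: not invariant]
(D) xy  ->  (-x)(y) = -xy   [differs from xy: not invariant]

Only option (A), x^2 + y^2, is unchanged by the transformation.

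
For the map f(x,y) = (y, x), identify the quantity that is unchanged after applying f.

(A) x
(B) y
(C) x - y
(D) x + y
D

For f(x,y) = (y, x):
After applying f: x' = y, y' = x. So x' + y' = y + x = x + y.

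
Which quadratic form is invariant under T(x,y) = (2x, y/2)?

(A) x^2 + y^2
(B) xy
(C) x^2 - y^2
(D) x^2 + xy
B

T multiplies x by 2 and divides y by 2.
Substitute the transformed coordinates into each option and compare with the original:
(A) x^2 + y^2  ->  (2x)^2 + (y/2)^2 = 4x^2 + y^2/4   [differs from x^2 + y^2: not invariant]
(B) xy  ->  (2x)(y/2) = xy   [equals xy: invariant]
(C) x^2 - y^2  ->  (2x)^2 - (y/2)^2 = 4x^2 - y^2/4   [differs from x^2 - y^2: not invariant]
(D) x^2 + xy  ->  (2x)^2 + (2x)(y/2) = 4x^2 + xy   [differs from x^2 + xy: not invariant]

Only option (B), xy, is unchanged by the transformation.
The factors 2 and 1/2 cancel only in the pure product xy.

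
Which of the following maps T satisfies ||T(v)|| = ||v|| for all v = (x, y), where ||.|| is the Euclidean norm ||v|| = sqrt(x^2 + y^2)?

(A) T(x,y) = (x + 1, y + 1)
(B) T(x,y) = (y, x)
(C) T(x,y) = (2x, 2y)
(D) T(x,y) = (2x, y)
B

A transformation preserves a norm if ||T(v)|| = ||v|| for every v; a single vector where the norm changes rules an option out.

(A) T(x,y) = (x + 1, y + 1): v = (1, 0) has norm sqrt((1)^2 + (0)^2) = 1, but T(v) = (2, 1) has norm sqrt(5) -- not preserved.
(B) T(x,y) = (y, x): preserves the norm -- it is an orthogonal map (a rotation/reflection), and (y)^2 + (x)^2 simplifies to x^2 + y^2.
(C) T(x,y) = (2x, 2y): v = (1, 0) has norm sqrt((1)^2 + (0)^2) = 1, but T(v) = (2, 0) has norm 2 -- not preserved.
(D) T(x,y) = (2x, y): v = (1, 0) has norm sqrt((1)^2 + (0)^2) = 1, but T(v) = (2, 0) has norm 2 -- not preserved.

Therefore the answer is (B).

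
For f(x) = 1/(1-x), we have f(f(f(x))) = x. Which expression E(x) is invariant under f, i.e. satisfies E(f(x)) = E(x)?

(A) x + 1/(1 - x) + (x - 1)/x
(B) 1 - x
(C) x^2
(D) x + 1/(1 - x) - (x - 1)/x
A

Replace x by f(x) = 1/(1 - x) in each option and simplify. As a quick numerical cross-check, also compare E(3) with E(f(3)) = E(-1/2).

(A) x + 1/(1 - x) + (x - 1)/x  ->  (1/(1 - x)) + 1/(1 - (1/(1 - x))) + ((1/(1 - x)) - 1)/(1/(1 - x)), which simplifies back to x + 1/(1 - x) + (x - 1)/x; check: E(3) = 19/6, E(-1/2) = 19/6.   [invariant]
(B) 1 - x  ->  1 - (1/(1 - x)) = x/(x - 1); check: E(3) = -2 but E(-1/2) = 3/2.   [not invariant]
(C) x^2  ->  (1/(1 - x))^2 = (x - 1)^(-2); check: E(3) = 9 but E(-1/2) = 1/4.   [not invariant]
(D) x + 1/(1 - x) - (x - 1)/x  ->  (1/(1 - x)) + 1/(1 - (1/(1 - x))) - ((1/(1 - x)) - 1)/(1/(1 - x)) = (x^2(1 - x) - x + (x - 1)^2)/(x(x - 1)); check: E(3) = 11/6 but E(-1/2) = -17/6.   [not invariant]

Only (A) is unchanged. Indeed f(f(x)) = 1/(1 - 1/(1-x)) = (1-x)/(-x) = (x-1)/x, so E(x) = x + f(x) + f(f(x)) is the sum over the whole 3-cycle; applying f just permutes the three terms cyclically (x -> f(x) -> f(f(x)) -> x), leaving the sum unchanged.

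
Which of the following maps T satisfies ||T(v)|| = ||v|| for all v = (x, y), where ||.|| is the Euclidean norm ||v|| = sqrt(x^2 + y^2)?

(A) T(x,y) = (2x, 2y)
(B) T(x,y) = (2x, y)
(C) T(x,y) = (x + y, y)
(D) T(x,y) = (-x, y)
D

A transformation preserves a norm if ||T(v)|| = ||v|| for every v; a single vector where the norm changes rules an option out.

(A) T(x,y) = (2x, 2y): v = (1, 0) has norm sqrt((1)^2 + (0)^2) = 1, but T(v) = (2, 0) has norm 2 -- not preserved.
(B) T(x,y) = (2x, y): v = (1, 0) has norm sqrt((1)^2 + (0)^2) = 1, but T(v) = (2, 0) has norm 2 -- not preserved.
(C) T(x,y) = (x + y, y): v = (0, 1) has norm sqrt((0)^2 + (1)^2) = 1, but T(v) = (1, 1) has norm sqrt(2) -- not preserved.
(D) T(x,y) = (-x, y): preserves the norm -- it is an orthogonal map (a rotation/reflection), and (-x)^2 + (y)^2 simplifies to x^2 + y^2.

Therefore the answer is (D).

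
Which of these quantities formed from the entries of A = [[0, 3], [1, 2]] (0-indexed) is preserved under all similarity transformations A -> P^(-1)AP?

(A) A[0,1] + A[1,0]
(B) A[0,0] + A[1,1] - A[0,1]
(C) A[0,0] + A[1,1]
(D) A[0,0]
C

A[0,0] + A[1,1] is the trace of A. By the cyclic property of the trace, tr(P^(-1)AP) = tr(APP^(-1)) = tr(A), so it is the same for every matrix similar to A.

The other combinations are not similarity invariants. For example, take P = [[1, 1], [1, 2]] (det P = 1), so P^(-1) = [[2, -1], [-1, 1]] and
B = P^(-1)AP = [[3, 7], [0, -1]].
Evaluating each option on A and on B:
(A) A[0,1] + A[1,0]: 4 for A, 7 for B -> changes
(B) A[0,0] + A[1,1] - A[0,1]: -1 for A, -5 for B -> changes
(C) A[0,0] + A[1,1]: 2 for A, 2 for B -> unchanged
(D) A[0,0]: 0 for A, 3 for B -> changes

Only (C) A[0,0] + A[1,1] = 2 survives (and it does so for every P, not just this one), so it is the invariant.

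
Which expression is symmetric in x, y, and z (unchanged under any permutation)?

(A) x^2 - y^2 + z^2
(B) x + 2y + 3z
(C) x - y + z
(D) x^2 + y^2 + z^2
D

A symmetric expression is unchanged when the variables are permuted; here the transformation to test is the swap (x, y) -> (y, x).
A symmetric expression must survive every permutation; the single swap x <-> y already eliminates the distractors, and the keyed expression is also unchanged by x <-> z and y <-> z (each variable enters it in exactly the same way).
Substitute the transformed coordinates into each option and compare with the original:
(A) x^2 - y^2 + z^2  ->  (y)^2 - (x)^2 + z^2 = -x^2 + y^2 + z^2   [differs from x^2 - y^2 + z^2: not invariant]
(B) x + 2y + 3z  ->  (y) + 2(x) + 3z = 2x + y + 3z   [differs from x + 2y + 3z: not invariant]
(C) x - y + z  ->  (y) - (x) + z = -x + y + z   [differs from x - y + z: not invariant]
(D) x^2 + y^2 + z^2  ->  (y)^2 + (x)^2 + z^2 = x^2 + y^2 + z^2   [equals x^2 + y^2 + z^2: invariant]

Only option (D), x^2 + y^2 + z^2, is unchanged by the transformation.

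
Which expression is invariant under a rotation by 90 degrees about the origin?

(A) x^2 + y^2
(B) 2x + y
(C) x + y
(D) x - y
A

A rotation by 90 degrees sends (x, y) to (-y, x).
Substitute the transformed coordinates into each option and compare with the original:
(A) x^2 + y^2  ->  (-y)^2 + (x)^2 = x^2 + y^2   [equals x^2 + y^2: invariant]
(B) 2x + y  ->  2(-y) + (x) = x - 2y   [differs from 2x + y: not invariant]
(C) x + y  ->  (-y) + (x) = x - y   [differs from x + y: not invariant]
(D) x - y  ->  (-y) - (x) = -x - y   [differs from x - y: not invariant]

Only option (A), x^2 + y^2, is unchanged by the transformation.
Geometrically, x^2 + y^2 is the squared distance from the origin, which every rotation about the origin preserves.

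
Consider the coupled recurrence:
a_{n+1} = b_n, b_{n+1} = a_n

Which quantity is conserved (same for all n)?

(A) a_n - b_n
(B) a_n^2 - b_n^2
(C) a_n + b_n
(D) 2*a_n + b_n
C

Replace a_n by a_{n+1} = b_n and b_n by b_{n+1} = a_n in each option and simplify:
(A) a_n - b_n  ->  (b_n) - (a_n) = -a_n + b_n   [not conserved]
(B) a_n^2 - b_n^2  ->  (b_n)^2 - (a_n)^2 = -a_n^2 + b_n^2   [not conserved]
(C) a_n + b_n  ->  (b_n) + (a_n) = a_n + b_n   [conserved]
(D) 2*a_n + b_n  ->  2*(b_n) + (a_n) = a_n + 2*b_n   [not conserved]

Only (C) a_n + b_n returns to itself after one step, so it is the conserved quantity.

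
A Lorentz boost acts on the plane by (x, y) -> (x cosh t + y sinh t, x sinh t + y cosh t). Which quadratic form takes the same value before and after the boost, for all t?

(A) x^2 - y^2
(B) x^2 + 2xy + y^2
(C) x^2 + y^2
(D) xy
A

Write x' = x cosh t + y sinh t, y' = x sinh t + y cosh t and substitute into each option:
(A) x^2 - y^2: (x cosh t + y sinh t)^2 - (x sinh t + y cosh t)^2 = x^2(cosh^2 t - sinh^2 t) + 2xy(cosh t sinh t - sinh t cosh t) + y^2(sinh^2 t - cosh^2 t) = x^2 - y^2   [invariant, using cosh^2 t - sinh^2 t = 1]
(B) x^2 + 2xy + y^2: (x' + y')^2 with x' + y' = (x + y)(cosh t + sinh t) = (x + y)e^t, so it becomes (x + y)^2 e^(2t)   [not invariant for t != 0]
(C) x^2 + y^2: (x cosh t + y sinh t)^2 + (x sinh t + y cosh t)^2 = (x^2 + y^2)(cosh^2 t + sinh^2 t) + 4xy sinh t cosh t = (x^2 + y^2) cosh 2t + 2xy sinh 2t   [not invariant for t != 0]
(D) xy: (x cosh t + y sinh t)(x sinh t + y cosh t) = xy(cosh^2 t + sinh^2 t) + (x^2 + y^2) sinh t cosh t = xy cosh 2t + (x^2 + y^2)(sinh 2t)/2   [not invariant for t != 0]

Only (A) x^2 - y^2 is unchanged; it is the Minkowski form preserved by Lorentz boosts, just as x^2 + y^2 is preserved by ordinary rotations.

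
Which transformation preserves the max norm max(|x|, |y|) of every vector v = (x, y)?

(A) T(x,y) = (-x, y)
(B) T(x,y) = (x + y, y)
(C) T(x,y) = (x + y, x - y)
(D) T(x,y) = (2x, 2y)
A

A transformation preserves a norm if ||T(v)|| = ||v|| for every v; a single vector where the norm changes rules an option out.

(A) T(x,y) = (-x, y): preserves the norm -- it only permutes the coordinates and/or flips signs, which leaves max(|x|, |y|) unchanged.
(B) T(x,y) = (x + y, y): v = (1, 1) has norm max(|1|, |1|) = 1, but T(v) = (2, 1) has norm 2 -- not preserved.
(C) T(x,y) = (x + y, x - y): v = (1, 1) has norm max(|1|, |1|) = 1, but T(v) = (2, 0) has norm 2 -- not preserved.
(D) T(x,y) = (2x, 2y): v = (1, 0) has norm max(|1|, |0|) = 1, but T(v) = (2, 0) has norm 2 -- not preserved.

Therefore the answer is (A).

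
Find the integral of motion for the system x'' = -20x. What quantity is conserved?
E = (x')^2 + 20x^2

Multiply the equation by x':
x' * x'' = -20x * x'
The left side is d/dt[(x')^2/2] and the right side is d/dt[-20x^2/2], so
d/dt[(x')^2/2 + 20x^2/2] = 0, i.e. (x')^2/2 + 20x^2/2 = constant.
Multiplying by 2, the integral of motion is E = (x')^2 + 20x^2.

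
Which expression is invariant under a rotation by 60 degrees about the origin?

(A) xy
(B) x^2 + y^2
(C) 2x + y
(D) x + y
B

A rotation by 60 degrees sends (x, y) to (x/2 - sqrt(3)y/2, sqrt(3)x/2 + y/2).
Substitute the transformed coordinates into each option and compare with the original:
(A) xy  ->  (x/2 - sqrt(3)y/2)(sqrt(3)x/2 + y/2) = sqrt(3)x^2/4 - xy/2 - sqrt(3)y^2/4   [differs from xy: not invariant]
(B) x^2 + y^2  ->  (x/2 - sqrt(3)y/2)^2 + (sqrt(3)x/2 + y/2)^2 = x^2 + y^2   [equals x^2 + y^2: invariant]
(C) 2x + y  ->  2(x/2 - sqrt(3)y/2) + (sqrt(3)x/2 + y/2) = sqrt(3)x/2 + x - sqrt(3)y + y/2   [differs from 2x + y: not invariant]
(D) x + y  ->  (x/2 - sqrt(3)y/2) + (sqrt(3)x/2 + y/2) = x/2 + sqrt(3)x/2 - sqrt(3)y/2 + y/2   [differs from x + y: not invariant]

Only option (B), x^2 + y^2, is unchanged by the transformation.
Geometrically, x^2 + y^2 is the squared distance from the origin, which every rotation about the origin preserves.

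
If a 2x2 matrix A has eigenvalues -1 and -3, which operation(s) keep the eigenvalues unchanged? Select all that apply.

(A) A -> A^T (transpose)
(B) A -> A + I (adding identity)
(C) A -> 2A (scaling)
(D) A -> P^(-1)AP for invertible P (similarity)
A and D

Eigenvalues are preserved by:
1. Similarity transformations: A -> P^(-1)AP (same characteristic polynomial)
2. Transpose: A^T has the same eigenvalues as A

Eigenvalues are NOT preserved by:
- Adding identity: eigenvalues become -1+1, -3+1
- Scaling: eigenvalues become -2, -6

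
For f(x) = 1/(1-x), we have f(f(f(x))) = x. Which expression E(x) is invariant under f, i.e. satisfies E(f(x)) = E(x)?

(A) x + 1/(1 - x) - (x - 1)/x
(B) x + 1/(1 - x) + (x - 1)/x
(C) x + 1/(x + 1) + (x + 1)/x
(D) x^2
B

Replace x by f(x) = 1/(1 - x) in each option and simplify. As a quick numerical cross-check, also compare E(3) with E(f(3)) = E(-1/2).

(A) x + 1/(1 - x) - (x - 1)/x  ->  (1/(1 - x)) + 1/(1 - (1/(1 - x))) - ((1/(1 - x)) - 1)/(1/(1 - x)) = (x^2(1 - x) - x + (x - 1)^2)/(x(x - 1)); check: E(3) = 11/6 but E(-1/2) = -17/6.   [not invariant]
(B) x + 1/(1 - x) + (x - 1)/x  ->  (1/(1 - x)) + 1/(1 - (1/(1 - x))) + ((1/(1 - x)) - 1)/(1/(1 - x)), which simplifies back to x + 1/(1 - x) + (x - 1)/x; check: E(3) = 19/6, E(-1/2) = 19/6.   [invariant]
(C) x + 1/(x + 1) + (x + 1)/x  ->  (1/(1 - x)) + 1/((1/(1 - x)) + 1) + ((1/(1 - x)) + 1)/(1/(1 - x)) = (-x^3 + 6x^2 - 11x + 7)/(x^2 - 3x + 2); check: E(3) = 55/12 but E(-1/2) = 1/2.   [not invariant]
(D) x^2  ->  (1/(1 - x))^2 = (x - 1)^(-2); check: E(3) = 9 but E(-1/2) = 1/4.   [not invariant]

Only (B) is unchanged. Indeed f(f(x)) = 1/(1 - 1/(1-x)) = (1-x)/(-x) = (x-1)/x, so E(x) = x + f(x) + f(f(x)) is the sum over the whole 3-cycle; applying f just permutes the three terms cyclically (x -> f(x) -> f(f(x)) -> x), leaving the sum unchanged.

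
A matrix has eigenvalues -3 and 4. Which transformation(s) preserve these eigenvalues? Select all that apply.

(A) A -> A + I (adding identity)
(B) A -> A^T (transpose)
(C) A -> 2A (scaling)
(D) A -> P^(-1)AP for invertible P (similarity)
B and D

Eigenvalues are preserved by:
1. Similarity transformations: A -> P^(-1)AP (same characteristic polynomial)
2. Transpose: A^T has the same eigenvalues as A

Eigenvalues are NOT preserved by:
- Adding identity: eigenvalues become -3+1, 4+1
- Scaling: eigenvalues become -6, 8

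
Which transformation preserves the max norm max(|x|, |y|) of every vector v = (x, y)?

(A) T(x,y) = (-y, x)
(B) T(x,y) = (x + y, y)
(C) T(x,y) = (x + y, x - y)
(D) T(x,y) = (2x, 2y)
A

A transformation preserves a norm if ||T(v)|| = ||v|| for every v; a single vector where the norm changes rules an option out.

(A) T(x,y) = (-y, x): preserves the norm -- it only permutes the coordinates and/or flips signs, which leaves max(|x|, |y|) unchanged.
(B) T(x,y) = (x + y, y): v = (1, 1) has norm max(|1|, |1|) = 1, but T(v) = (2, 1) has norm 2 -- not preserved.
(C) T(x,y) = (x + y, x - y): v = (1, 1) has norm max(|1|, |1|) = 1, but T(v) = (2, 0) has norm 2 -- not preserved.
(D) T(x,y) = (2x, 2y): v = (1, 0) has norm max(|1|, |0|) = 1, but T(v) = (2, 0) has norm 2 -- not preserved.

Therefore the answer is (A).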